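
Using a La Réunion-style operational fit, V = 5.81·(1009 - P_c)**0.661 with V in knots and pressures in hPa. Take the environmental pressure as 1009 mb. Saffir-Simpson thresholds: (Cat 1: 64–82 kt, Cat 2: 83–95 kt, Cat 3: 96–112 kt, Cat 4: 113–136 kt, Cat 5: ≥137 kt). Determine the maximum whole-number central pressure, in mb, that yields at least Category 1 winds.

971 mb

Category 1 begins at V = 64 kt.
Required ΔP = (64/5.81)^(1/0.661) = 11.015^1.513 ≈ 37.71 mb.
P_c ≤ 1009 − 37.71 = 971.29, so the highest integer P_c is 971 mb.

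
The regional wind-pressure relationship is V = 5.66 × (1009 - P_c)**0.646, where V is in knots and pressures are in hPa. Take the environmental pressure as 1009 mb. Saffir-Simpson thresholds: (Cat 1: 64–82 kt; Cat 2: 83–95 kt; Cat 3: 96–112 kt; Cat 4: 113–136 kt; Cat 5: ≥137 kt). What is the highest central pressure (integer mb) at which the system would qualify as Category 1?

966 mb

Category 1 begins at V = 64 kt.
Required ΔP = (64/5.66)^(1/0.646) = 11.307^1.548 ≈ 42.72 mb.
P_c ≤ 1009 − 42.72 = 966.28, so the highest integer P_c is 966 mb.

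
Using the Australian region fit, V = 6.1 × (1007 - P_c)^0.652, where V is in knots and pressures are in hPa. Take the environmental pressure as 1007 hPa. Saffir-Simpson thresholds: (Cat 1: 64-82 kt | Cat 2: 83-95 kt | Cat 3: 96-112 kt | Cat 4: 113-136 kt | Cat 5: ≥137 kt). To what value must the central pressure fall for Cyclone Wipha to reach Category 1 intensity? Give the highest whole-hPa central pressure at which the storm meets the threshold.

Category 1 begins at V = 64 kt.
Required ΔP = (64/6.1)^(1/0.652) = 10.492^1.534 ≈ 36.79 hPa.
P_c ≤ 1007 − 36.79 = 970.21, so the highest integer P_c is 970 hPa.

970 hPa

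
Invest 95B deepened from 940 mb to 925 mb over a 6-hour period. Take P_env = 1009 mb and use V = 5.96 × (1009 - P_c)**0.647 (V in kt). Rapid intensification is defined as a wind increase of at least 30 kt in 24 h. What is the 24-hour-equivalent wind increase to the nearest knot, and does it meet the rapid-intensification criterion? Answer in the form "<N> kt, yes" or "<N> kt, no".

50 kt, yes

V₁: ΔP = 69, V ≈ 5.96 × 69^0.647 ≈ 92.25 kt.
V₂: ΔP = 84, V ≈ 5.96 × 84^0.647 ≈ 104.77 kt.
ΔV over 6 h = 12.52 kt → 24 h equivalent = 12.52 × 24/6 ≈ 50.08 kt.
50 kt ≥ 30 kt ⇒ rapid intensification.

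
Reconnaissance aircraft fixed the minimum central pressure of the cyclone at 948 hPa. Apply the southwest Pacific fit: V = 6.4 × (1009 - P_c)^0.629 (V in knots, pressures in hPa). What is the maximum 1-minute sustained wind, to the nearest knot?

ΔP = 1009 − 948 = 61 hPa.
61^0.629 ≈ 13.273.
V ≈ 6.4 × 13.273 ≈ 84.9 kt.

85 kt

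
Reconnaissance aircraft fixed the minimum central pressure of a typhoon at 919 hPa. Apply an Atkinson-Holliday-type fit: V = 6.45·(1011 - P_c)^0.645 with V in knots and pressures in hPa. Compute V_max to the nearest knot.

119 kt

ΔP = 1011 − 919 = 92 hPa.
92^0.645 ≈ 18.477.
V ≈ 6.45 × 18.477 ≈ 119.2 kt.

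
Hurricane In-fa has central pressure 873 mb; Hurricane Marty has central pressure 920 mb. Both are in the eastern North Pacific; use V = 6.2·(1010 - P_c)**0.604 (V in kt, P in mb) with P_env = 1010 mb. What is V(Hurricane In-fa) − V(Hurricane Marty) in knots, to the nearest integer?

27 kt

Hurricane In-fa: ΔP = 137; V ≈ 6.2 × 137^0.604 ≈ 121.05 kt.
Hurricane Marty: ΔP = 90; V ≈ 6.2 × 90^0.604 ≈ 93.92 kt.
Difference ≈ 121.05 − 93.92 = 27.13 → 27 kt.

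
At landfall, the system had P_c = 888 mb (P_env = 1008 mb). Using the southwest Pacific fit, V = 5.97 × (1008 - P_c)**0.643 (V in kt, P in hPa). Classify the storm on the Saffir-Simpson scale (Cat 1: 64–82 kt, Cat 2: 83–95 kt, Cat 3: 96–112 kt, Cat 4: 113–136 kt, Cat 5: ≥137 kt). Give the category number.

ΔP = 1008 − 888 = 120 mb.
V ≈ 5.97 × 120^0.643 = 5.97 × 21.72 ≈ 130 kt.
130 kt falls in the Category 4 band.

4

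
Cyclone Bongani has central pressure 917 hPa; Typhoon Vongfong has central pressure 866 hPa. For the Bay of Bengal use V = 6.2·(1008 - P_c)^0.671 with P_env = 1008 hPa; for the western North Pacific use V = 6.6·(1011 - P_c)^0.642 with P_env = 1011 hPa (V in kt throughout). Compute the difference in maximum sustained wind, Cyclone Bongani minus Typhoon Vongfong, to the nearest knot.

-33 kt

Cyclone Bongani: ΔP = 91; V ≈ 6.2 × 91^0.671 ≈ 127.91 kt.
Typhoon Vongfong: ΔP = 145; V ≈ 6.6 × 145^0.642 ≈ 161.12 kt.
Difference ≈ 127.91 − 161.12 = -33.21 → -33 kt.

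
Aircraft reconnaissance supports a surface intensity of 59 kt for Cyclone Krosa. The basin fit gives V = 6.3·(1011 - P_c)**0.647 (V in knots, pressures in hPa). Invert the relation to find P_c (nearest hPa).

979 hPa

ΔP = (V / 6.3)^(1/0.647) = (59/6.3)^1.546.
59/6.3 = 9.365; 9.365^1.546 ≈ 31.74 hPa.
P_c = 1011 − 31.74 = 979.26 ≈ 979 hPa.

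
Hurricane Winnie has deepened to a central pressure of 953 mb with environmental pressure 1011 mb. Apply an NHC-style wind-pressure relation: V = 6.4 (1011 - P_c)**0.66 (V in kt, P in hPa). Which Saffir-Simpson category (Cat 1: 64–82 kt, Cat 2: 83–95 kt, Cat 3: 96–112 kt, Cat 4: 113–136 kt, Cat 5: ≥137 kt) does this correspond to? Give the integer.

ΔP = 1011 − 953 = 58 mb.
V ≈ 6.4 × 58^0.66 = 6.4 × 14.58 ≈ 93 kt.
93 kt falls in the Category 2 band.

2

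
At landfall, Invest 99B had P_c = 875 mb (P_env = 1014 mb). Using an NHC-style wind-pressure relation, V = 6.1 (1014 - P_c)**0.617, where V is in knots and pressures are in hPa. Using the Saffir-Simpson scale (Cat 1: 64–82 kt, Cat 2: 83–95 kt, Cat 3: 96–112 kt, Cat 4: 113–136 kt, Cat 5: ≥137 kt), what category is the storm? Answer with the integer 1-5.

4

ΔP = 1014 − 875 = 139 mb.
V ≈ 6.1 × 139^0.617 = 6.1 × 21.00 ≈ 128 kt.
128 kt falls in the Category 4 band.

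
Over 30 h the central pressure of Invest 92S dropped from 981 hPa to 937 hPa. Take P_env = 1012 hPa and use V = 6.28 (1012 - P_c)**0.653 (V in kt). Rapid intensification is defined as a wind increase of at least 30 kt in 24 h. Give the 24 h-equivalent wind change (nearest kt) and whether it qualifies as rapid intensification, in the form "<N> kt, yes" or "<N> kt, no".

37 kt, yes

V₁: ΔP = 31, V ≈ 6.28 × 31^0.653 ≈ 59.13 kt.
V₂: ΔP = 75, V ≈ 6.28 × 75^0.653 ≈ 105.29 kt.
ΔV over 30 h = 46.16 kt → 24 h equivalent = 46.16 × 24/30 ≈ 36.93 kt.
37 kt ≥ 30 kt ⇒ rapid intensification.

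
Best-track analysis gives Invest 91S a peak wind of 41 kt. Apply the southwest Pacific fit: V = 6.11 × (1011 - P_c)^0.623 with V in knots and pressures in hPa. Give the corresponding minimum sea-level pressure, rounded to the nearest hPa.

ΔP = (V / 6.11)^(1/0.623) = (41/6.11)^1.605.
41/6.11 = 6.710; 6.710^1.605 ≈ 21.23 hPa.
P_c = 1011 − 21.23 = 989.77 ≈ 990 hPa.

990 hPa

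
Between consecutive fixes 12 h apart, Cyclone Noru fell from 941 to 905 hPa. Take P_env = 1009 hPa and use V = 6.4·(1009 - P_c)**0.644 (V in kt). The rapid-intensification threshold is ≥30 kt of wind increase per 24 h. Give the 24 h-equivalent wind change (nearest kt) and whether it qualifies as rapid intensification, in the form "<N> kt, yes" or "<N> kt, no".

V₁: ΔP = 68, V ≈ 6.4 × 68^0.644 ≈ 96.90 kt.
V₂: ΔP = 104, V ≈ 6.4 × 104^0.644 ≈ 127.39 kt.
ΔV over 12 h = 30.49 kt → 24 h equivalent = 30.49 × 24/12 ≈ 60.98 kt.
61 kt ≥ 30 kt ⇒ rapid intensification.

61 kt, yes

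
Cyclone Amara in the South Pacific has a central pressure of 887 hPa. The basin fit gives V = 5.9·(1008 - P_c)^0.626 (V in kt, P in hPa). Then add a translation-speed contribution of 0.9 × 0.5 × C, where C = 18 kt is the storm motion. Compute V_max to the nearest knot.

ΔP = 1008 − 887 = 121 hPa.
121^0.626 ≈ 20.129.
V ≈ 5.9 × 20.129 ≈ 118.8 kt.
Translation term: 0.9 × 0.5 × 18 = 8.1 kt.
Corrected V ≈ 126.9 kt → 127 kt.

127 kt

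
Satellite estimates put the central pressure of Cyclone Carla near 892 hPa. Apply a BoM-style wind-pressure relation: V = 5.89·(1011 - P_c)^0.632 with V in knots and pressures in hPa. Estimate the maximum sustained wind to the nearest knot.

ΔP = 1011 − 892 = 119 hPa.
119^0.632 ≈ 20.500.
V ≈ 5.89 × 20.500 ≈ 120.7 kt.

121 kt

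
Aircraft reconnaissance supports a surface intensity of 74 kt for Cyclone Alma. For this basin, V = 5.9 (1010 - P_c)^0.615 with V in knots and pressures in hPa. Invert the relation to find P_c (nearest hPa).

ΔP = (V / 5.9)^(1/0.615) = (74/5.9)^1.626.
74/5.9 = 12.542; 12.542^1.626 ≈ 61.09 hPa.
P_c = 1010 − 61.09 = 948.91 ≈ 949 hPa.

949 hPa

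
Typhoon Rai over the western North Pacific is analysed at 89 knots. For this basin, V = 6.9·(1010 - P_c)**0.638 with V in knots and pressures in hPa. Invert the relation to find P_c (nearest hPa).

955 hPa

ΔP = (V / 6.9)^(1/0.638) = (89/6.9)^1.567.
89/6.9 = 12.899; 12.899^1.567 ≈ 55.04 hPa.
P_c = 1010 − 55.04 = 954.96 ≈ 955 hPa.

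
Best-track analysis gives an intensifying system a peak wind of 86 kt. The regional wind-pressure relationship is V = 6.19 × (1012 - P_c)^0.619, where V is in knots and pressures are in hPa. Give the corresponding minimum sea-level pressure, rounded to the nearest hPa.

942 hPa

ΔP = (V / 6.19)^(1/0.619) = (86/6.19)^1.616.
86/6.19 = 13.893; 13.893^1.616 ≈ 70.18 hPa.
P_c = 1012 − 70.18 = 941.82 ≈ 942 hPa.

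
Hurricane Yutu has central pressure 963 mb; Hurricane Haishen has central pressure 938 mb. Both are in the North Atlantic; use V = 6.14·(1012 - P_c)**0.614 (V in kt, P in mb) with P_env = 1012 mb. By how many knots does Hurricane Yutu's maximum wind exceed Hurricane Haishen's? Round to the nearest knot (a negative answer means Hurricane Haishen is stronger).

Hurricane Yutu: ΔP = 49; V ≈ 6.14 × 49^0.614 ≈ 66.98 kt.
Hurricane Haishen: ΔP = 74; V ≈ 6.14 × 74^0.614 ≈ 86.27 kt.
Difference ≈ 66.98 − 86.27 = -19.29 → -19 kt.

-19 kt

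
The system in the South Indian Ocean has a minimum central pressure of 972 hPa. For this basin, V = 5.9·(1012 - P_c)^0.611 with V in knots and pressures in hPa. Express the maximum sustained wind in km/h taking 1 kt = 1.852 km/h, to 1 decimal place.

104.1 km/h

ΔP = 1012 − 972 = 40 hPa.
V ≈ 5.9 × 40^0.611 = 5.9 × 9.525 ≈ 56.197 kt.
56.197 × 1.852 ≈ 104.08 km/h → 104.1 km/h.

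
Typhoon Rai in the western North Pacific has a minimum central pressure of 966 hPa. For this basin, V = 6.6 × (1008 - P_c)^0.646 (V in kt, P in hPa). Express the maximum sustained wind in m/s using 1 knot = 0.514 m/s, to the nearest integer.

ΔP = 1008 − 966 = 42 hPa.
V ≈ 6.6 × 42^0.646 = 6.6 × 11.185 ≈ 73.818 kt.
73.818 × 0.514 ≈ 37.94 m/s → 38 m/s.

38 m/s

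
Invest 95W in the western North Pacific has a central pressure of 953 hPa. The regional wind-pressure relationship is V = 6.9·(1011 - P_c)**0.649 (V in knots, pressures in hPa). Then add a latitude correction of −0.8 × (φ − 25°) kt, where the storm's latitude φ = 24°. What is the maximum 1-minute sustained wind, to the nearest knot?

ΔP = 1011 − 953 = 58 hPa.
58^0.649 ≈ 13.946.
V ≈ 6.9 × 13.946 ≈ 96.2 kt.
Latitude correction: −0.8 × (24 − 25) = 0.8 kt.
Corrected V ≈ 97 kt → 97 kt.

97 kt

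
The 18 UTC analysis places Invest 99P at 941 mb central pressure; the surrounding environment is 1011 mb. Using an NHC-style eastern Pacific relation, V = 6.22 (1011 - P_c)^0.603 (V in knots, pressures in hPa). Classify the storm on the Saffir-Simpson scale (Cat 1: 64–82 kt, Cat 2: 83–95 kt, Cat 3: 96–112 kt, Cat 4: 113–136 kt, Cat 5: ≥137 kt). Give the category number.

ΔP = 1011 − 941 = 70 mb.
V ≈ 6.22 × 70^0.603 = 6.22 × 12.96 ≈ 81 kt.
81 kt falls in the Category 1 band.

1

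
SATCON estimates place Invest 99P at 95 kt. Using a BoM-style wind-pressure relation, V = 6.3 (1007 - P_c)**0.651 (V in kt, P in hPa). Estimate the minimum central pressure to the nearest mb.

942 mb

ΔP = (V / 6.3)^(1/0.651) = (95/6.3)^1.536.
95/6.3 = 15.079; 15.079^1.536 ≈ 64.58 mb.
P_c = 1007 − 64.58 = 942.42 ≈ 942 mb.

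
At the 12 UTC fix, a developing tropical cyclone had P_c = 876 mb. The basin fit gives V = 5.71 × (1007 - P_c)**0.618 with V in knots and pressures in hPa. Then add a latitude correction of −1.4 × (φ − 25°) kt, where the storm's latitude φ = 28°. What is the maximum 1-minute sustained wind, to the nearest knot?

112 kt

ΔP = 1007 − 876 = 131 mb.
131^0.618 ≈ 20.346.
V ≈ 5.71 × 20.346 ≈ 116.2 kt.
Latitude correction: −1.4 × (28 − 25) = -4.2 kt.
Corrected V ≈ 112 kt → 112 kt.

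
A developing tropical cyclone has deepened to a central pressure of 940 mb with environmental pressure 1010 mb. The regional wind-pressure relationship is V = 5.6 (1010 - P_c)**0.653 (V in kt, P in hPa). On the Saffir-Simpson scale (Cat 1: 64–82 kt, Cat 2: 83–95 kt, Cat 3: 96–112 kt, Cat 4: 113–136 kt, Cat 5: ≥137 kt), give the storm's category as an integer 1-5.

ΔP = 1010 − 940 = 70 mb.
V ≈ 5.6 × 70^0.653 = 5.6 × 16.03 ≈ 90 kt.
90 kt falls in the Category 2 band.

2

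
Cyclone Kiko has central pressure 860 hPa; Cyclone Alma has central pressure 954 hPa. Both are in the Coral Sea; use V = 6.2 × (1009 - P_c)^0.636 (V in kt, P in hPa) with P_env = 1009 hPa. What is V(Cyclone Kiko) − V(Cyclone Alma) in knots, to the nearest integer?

70 kt

Cyclone Kiko: ΔP = 149; V ≈ 6.2 × 149^0.636 ≈ 149.46 kt.
Cyclone Alma: ΔP = 55; V ≈ 6.2 × 55^0.636 ≈ 79.30 kt.
Difference ≈ 149.46 − 79.30 = 70.16 → 70 kt.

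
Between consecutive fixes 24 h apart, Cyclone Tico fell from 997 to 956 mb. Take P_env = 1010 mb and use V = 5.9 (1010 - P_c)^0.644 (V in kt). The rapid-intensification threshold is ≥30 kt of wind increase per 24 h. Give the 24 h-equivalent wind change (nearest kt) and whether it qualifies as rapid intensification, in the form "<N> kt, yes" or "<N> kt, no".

46 kt, yes

V₁: ΔP = 13, V ≈ 5.9 × 13^0.644 ≈ 30.78 kt.
V₂: ΔP = 54, V ≈ 5.9 × 54^0.644 ≈ 77.00 kt.
ΔV over 24 h = 46.22 kt → 24 h equivalent = 46.22 × 24/24 ≈ 46.22 kt.
46 kt ≥ 30 kt ⇒ rapid intensification.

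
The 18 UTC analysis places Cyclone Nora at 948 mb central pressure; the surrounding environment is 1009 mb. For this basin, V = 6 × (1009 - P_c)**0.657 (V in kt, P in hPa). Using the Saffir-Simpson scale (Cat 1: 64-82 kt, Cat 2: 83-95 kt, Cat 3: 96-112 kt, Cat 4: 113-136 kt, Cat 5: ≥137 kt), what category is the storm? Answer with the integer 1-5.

2

ΔP = 1009 − 948 = 61 mb.
V ≈ 6 × 61^0.657 = 6 × 14.89 ≈ 89 kt.
89 kt falls in the Category 2 band.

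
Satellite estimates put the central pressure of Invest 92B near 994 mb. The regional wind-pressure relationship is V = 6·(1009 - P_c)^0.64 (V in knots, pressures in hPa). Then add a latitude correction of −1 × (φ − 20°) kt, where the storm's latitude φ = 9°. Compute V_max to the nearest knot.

45 kt

ΔP = 1009 − 994 = 15 mb.
15^0.64 ≈ 5.658.
V ≈ 6 × 5.658 ≈ 34.0 kt.
Latitude correction: −1 × (9 − 20) = 11 kt.
Corrected V ≈ 45 kt → 45 kt.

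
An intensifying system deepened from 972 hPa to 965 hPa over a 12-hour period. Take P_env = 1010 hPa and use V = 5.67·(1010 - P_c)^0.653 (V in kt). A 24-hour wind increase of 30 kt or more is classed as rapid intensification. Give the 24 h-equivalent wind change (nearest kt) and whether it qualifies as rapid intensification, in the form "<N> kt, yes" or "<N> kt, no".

14 kt, no

V₁: ΔP = 38, V ≈ 5.67 × 38^0.653 ≈ 60.98 kt.
V₂: ΔP = 45, V ≈ 5.67 × 45^0.653 ≈ 68.10 kt.
ΔV over 12 h = 7.12 kt → 24 h equivalent = 7.12 × 24/12 ≈ 14.24 kt.
14 kt < 30 kt ⇒ not rapid intensification.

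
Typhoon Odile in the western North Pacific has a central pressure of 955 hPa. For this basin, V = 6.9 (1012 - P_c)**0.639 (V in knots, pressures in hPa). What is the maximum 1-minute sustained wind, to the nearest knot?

ΔP = 1012 − 955 = 57 hPa.
57^0.639 ≈ 13.244.
V ≈ 6.9 × 13.244 ≈ 91.4 kt.

91 kt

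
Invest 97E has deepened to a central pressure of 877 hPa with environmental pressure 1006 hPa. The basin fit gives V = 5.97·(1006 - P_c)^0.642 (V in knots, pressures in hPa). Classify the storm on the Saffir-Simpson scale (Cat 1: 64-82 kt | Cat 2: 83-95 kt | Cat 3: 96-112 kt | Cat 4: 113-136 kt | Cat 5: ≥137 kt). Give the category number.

ΔP = 1006 − 877 = 129 hPa.
V ≈ 5.97 × 129^0.642 = 5.97 × 22.65 ≈ 135 kt.
135 kt falls in the Category 4 band.

4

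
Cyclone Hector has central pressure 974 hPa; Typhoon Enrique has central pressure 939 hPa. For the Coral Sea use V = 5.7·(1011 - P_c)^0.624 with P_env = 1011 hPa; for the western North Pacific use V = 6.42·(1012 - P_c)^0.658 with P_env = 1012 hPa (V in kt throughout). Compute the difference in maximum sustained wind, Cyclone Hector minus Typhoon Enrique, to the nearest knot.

Cyclone Hector: ΔP = 37; V ≈ 5.7 × 37^0.624 ≈ 54.25 kt.
Typhoon Enrique: ΔP = 73; V ≈ 6.42 × 73^0.658 ≈ 108.04 kt.
Difference ≈ 54.25 − 108.04 = -53.79 → -54 kt.

-54 kt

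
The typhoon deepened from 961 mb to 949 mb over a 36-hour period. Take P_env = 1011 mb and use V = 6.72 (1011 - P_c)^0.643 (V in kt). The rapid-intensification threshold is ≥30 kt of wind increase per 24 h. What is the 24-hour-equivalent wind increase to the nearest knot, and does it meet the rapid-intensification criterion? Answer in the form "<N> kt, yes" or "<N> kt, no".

V₁: ΔP = 50, V ≈ 6.72 × 50^0.643 ≈ 83.14 kt.
V₂: ΔP = 62, V ≈ 6.72 × 62^0.643 ≈ 95.47 kt.
ΔV over 36 h = 12.33 kt → 24 h equivalent = 12.33 × 24/36 ≈ 8.22 kt.
8 kt < 30 kt ⇒ not rapid intensification.

8 kt, no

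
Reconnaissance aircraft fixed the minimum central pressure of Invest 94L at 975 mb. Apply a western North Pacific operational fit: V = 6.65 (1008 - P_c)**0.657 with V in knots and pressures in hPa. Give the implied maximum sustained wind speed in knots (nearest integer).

ΔP = 1008 − 975 = 33 mb.
33^0.657 ≈ 9.946.
V ≈ 6.65 × 9.946 ≈ 66.1 kt.

66 kt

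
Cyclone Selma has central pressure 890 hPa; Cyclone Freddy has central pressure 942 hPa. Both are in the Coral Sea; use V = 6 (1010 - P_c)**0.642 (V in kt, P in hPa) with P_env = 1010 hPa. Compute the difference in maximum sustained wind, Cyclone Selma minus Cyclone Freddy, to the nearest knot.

40 kt

Cyclone Selma: ΔP = 120; V ≈ 6 × 120^0.642 ≈ 129.71 kt.
Cyclone Freddy: ΔP = 68; V ≈ 6 × 68^0.642 ≈ 90.08 kt.
Difference ≈ 129.71 − 90.08 = 39.63 → 40 kt.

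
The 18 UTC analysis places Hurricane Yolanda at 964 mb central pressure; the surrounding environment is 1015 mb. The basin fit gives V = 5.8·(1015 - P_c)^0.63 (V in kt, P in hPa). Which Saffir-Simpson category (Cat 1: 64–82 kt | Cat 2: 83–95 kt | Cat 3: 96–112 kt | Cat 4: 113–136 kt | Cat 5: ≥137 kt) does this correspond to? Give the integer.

ΔP = 1015 − 964 = 51 mb.
V ≈ 5.8 × 51^0.63 = 5.8 × 11.91 ≈ 69 kt.
69 kt falls in the Category 1 band.

1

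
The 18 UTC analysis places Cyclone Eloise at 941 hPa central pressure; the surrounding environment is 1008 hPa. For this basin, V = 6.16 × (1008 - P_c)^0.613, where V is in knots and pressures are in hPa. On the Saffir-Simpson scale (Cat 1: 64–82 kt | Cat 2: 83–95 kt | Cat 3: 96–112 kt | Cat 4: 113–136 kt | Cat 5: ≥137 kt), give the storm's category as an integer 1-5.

1

ΔP = 1008 − 941 = 67 hPa.
V ≈ 6.16 × 67^0.613 = 6.16 × 13.16 ≈ 81 kt.
81 kt falls in the Category 1 band.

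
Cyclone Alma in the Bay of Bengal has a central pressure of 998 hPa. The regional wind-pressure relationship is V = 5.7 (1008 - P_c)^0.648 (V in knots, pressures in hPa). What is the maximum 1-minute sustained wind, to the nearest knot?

25 kt

ΔP = 1008 − 998 = 10 hPa.
10^0.648 ≈ 4.446.
V ≈ 5.7 × 4.446 ≈ 25.3 kt.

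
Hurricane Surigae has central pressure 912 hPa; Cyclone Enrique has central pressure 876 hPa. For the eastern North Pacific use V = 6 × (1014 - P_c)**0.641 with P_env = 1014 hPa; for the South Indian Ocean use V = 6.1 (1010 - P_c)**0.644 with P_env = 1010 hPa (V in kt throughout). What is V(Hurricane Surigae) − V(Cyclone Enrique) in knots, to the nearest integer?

Hurricane Surigae: ΔP = 102; V ≈ 6 × 102^0.641 ≈ 116.32 kt.
Cyclone Enrique: ΔP = 134; V ≈ 6.1 × 134^0.644 ≈ 142.95 kt.
Difference ≈ 116.32 − 142.95 = -26.63 → -27 kt.

-27 kt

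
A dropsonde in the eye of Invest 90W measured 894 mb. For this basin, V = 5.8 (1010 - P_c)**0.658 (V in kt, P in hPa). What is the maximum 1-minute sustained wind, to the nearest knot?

ΔP = 1010 − 894 = 116 mb.
116^0.658 ≈ 22.825.
V ≈ 5.8 × 22.825 ≈ 132.4 kt.

132 kt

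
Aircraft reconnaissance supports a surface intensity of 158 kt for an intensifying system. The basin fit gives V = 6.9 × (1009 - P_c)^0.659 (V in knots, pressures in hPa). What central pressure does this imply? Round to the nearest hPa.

ΔP = (V / 6.9)^(1/0.659) = (158/6.9)^1.517.
158/6.9 = 22.899; 22.899^1.517 ≈ 115.73 hPa.
P_c = 1009 − 115.73 = 893.27 ≈ 893 hPa.

893 hPa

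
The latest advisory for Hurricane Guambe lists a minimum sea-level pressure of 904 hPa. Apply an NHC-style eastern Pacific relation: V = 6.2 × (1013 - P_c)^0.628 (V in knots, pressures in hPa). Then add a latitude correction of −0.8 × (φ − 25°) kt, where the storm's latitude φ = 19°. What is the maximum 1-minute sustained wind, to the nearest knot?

123 kt

ΔP = 1013 − 904 = 109 hPa.
109^0.628 ≈ 19.033.
V ≈ 6.2 × 19.033 ≈ 118.0 kt.
Latitude correction: −0.8 × (19 − 25) = 4.8 kt.
Corrected V ≈ 122.8 kt → 123 kt.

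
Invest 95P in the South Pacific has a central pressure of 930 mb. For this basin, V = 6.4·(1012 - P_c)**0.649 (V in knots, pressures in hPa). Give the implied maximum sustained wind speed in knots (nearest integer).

112 kt

ΔP = 1012 − 930 = 82 mb.
82^0.649 ≈ 17.461.
V ≈ 6.4 × 17.461 ≈ 111.7 kt.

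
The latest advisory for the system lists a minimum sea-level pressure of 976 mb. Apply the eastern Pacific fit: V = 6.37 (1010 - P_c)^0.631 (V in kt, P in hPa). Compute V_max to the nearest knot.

59 kt

ΔP = 1010 − 976 = 34 mb.
34^0.631 ≈ 9.255.
V ≈ 6.37 × 9.255 ≈ 59.0 kt.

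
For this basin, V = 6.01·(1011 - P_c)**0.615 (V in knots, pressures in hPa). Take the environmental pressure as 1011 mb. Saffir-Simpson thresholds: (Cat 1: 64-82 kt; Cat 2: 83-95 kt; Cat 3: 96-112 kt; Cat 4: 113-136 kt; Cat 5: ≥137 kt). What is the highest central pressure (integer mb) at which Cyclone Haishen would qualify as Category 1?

Category 1 begins at V = 64 kt.
Required ΔP = (64/6.01)^(1/0.615) = 10.649^1.626 ≈ 46.82 mb.
P_c ≤ 1011 − 46.82 = 964.18, so the highest integer P_c is 964 mb.

964 mb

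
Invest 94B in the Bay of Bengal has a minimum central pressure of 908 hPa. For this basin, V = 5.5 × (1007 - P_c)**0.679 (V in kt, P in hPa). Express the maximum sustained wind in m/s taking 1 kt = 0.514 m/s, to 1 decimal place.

64.0 m/s

ΔP = 1007 − 908 = 99 hPa.
V ≈ 5.5 × 99^0.679 = 5.5 × 22.648 ≈ 124.566 kt.
124.566 × 0.514 ≈ 64.03 m/s → 64.0 m/s.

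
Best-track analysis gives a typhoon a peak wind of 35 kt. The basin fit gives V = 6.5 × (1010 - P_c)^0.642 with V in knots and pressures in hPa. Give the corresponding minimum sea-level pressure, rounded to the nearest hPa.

996 hPa

ΔP = (V / 6.5)^(1/0.642) = (35/6.5)^1.558.
35/6.5 = 5.385; 5.385^1.558 ≈ 13.77 hPa.
P_c = 1010 − 13.77 = 996.23 ≈ 996 hPa.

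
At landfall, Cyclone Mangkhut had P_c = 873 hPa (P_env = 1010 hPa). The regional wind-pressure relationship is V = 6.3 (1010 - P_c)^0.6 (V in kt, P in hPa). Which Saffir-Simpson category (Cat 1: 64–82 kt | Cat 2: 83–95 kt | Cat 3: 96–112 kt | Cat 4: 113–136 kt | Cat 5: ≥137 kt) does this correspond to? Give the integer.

ΔP = 1010 − 873 = 137 hPa.
V ≈ 6.3 × 137^0.6 = 6.3 × 19.14 ≈ 121 kt.
121 kt falls in the Category 4 band.

4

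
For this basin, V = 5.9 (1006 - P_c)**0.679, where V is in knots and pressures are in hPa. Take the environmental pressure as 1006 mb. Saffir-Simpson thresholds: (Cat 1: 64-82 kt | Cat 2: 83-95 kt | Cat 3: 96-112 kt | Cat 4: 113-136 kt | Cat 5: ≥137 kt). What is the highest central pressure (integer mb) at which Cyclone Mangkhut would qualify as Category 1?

972 mb

Category 1 begins at V = 64 kt.
Required ΔP = (64/5.9)^(1/0.679) = 10.847^1.473 ≈ 33.48 mb.
P_c ≤ 1006 − 33.48 = 972.52, so the highest integer P_c is 972 mb.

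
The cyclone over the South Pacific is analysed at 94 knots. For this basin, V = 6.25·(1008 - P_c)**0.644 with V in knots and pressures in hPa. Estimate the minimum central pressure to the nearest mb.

941 mb

ΔP = (V / 6.25)^(1/0.644) = (94/6.25)^1.553.
94/6.25 = 15.040; 15.040^1.553 ≈ 67.30 mb.
P_c = 1008 − 67.30 = 940.70 ≈ 941 mb.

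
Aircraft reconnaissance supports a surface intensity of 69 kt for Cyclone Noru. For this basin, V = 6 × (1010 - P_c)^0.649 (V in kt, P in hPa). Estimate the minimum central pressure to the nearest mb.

ΔP = (V / 6)^(1/0.649) = (69/6)^1.541.
69/6 = 11.500; 11.500^1.541 ≈ 43.09 mb.
P_c = 1010 − 43.09 = 966.91 ≈ 967 mb.

967 mb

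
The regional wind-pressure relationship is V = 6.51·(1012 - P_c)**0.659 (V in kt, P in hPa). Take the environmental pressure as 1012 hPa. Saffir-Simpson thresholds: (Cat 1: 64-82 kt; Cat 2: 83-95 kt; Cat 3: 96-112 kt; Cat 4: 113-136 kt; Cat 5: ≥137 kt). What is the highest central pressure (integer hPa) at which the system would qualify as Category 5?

Category 5 begins at V = 137 kt.
Required ΔP = (137/6.51)^(1/0.659) = 21.045^1.517 ≈ 101.81 hPa.
P_c ≤ 1012 − 101.81 = 910.19, so the highest integer P_c is 910 hPa.

910 hPa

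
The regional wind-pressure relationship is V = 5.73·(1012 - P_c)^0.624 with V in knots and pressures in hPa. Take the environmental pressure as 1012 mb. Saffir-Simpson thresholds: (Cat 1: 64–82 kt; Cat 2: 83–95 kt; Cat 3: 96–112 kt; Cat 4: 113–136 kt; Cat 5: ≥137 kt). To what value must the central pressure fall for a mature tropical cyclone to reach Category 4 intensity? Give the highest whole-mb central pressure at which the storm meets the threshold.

893 mb

Category 4 begins at V = 113 kt.
Required ΔP = (113/5.73)^(1/0.624) = 19.721^1.603 ≈ 118.90 mb.
P_c ≤ 1012 − 118.90 = 893.10, so the highest integer P_c is 893 mb.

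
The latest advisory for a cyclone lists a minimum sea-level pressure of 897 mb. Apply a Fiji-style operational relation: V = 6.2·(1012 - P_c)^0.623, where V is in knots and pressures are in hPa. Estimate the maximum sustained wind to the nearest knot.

119 kt

ΔP = 1012 − 897 = 115 mb.
115^0.623 ≈ 19.223.
V ≈ 6.2 × 19.223 ≈ 119.2 kt.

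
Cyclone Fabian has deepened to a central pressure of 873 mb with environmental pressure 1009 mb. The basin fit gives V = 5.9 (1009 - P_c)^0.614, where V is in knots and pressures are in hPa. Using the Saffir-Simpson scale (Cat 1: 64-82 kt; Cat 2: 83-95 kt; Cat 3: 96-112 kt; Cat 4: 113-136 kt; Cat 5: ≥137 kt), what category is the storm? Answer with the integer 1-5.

ΔP = 1009 − 873 = 136 mb.
V ≈ 5.9 × 136^0.614 = 5.9 × 20.42 ≈ 120 kt.
120 kt falls in the Category 4 band.

4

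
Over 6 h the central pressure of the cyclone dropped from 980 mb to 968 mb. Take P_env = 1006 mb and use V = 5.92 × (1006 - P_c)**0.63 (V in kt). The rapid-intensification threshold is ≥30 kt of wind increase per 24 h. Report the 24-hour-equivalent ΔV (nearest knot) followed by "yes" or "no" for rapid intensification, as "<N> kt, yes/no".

V₁: ΔP = 26, V ≈ 5.92 × 26^0.63 ≈ 46.11 kt.
V₂: ΔP = 38, V ≈ 5.92 × 38^0.63 ≈ 58.56 kt.
ΔV over 6 h = 12.45 kt → 24 h equivalent = 12.45 × 24/6 ≈ 49.80 kt.
50 kt ≥ 30 kt ⇒ rapid intensification.

50 kt, yes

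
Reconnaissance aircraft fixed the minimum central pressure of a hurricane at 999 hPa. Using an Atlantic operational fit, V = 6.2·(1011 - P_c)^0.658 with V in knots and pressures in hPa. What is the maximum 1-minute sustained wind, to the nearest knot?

32 kt

ΔP = 1011 − 999 = 12 hPa.
12^0.658 ≈ 5.130.
V ≈ 6.2 × 5.130 ≈ 31.8 kt.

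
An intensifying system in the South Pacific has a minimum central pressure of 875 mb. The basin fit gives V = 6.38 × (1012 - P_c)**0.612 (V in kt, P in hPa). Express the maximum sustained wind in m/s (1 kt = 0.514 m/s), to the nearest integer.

ΔP = 1012 − 875 = 137 mb.
V ≈ 6.38 × 137^0.612 = 6.38 × 20.308 ≈ 129.567 kt.
129.567 × 0.514 ≈ 66.60 m/s → 67 m/s.

67 m/s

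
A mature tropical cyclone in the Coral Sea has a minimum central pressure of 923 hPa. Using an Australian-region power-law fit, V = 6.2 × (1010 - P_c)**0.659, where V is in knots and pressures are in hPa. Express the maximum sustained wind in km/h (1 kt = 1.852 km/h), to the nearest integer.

ΔP = 1010 − 923 = 87 hPa.
V ≈ 6.2 × 87^0.659 = 6.2 × 18.973 ≈ 117.635 kt.
117.635 × 1.852 ≈ 217.86 km/h → 218 km/h.

218 km/h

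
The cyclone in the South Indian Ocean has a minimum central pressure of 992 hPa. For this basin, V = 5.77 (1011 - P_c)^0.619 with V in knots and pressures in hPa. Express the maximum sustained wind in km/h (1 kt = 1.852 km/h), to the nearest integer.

ΔP = 1011 − 992 = 19 hPa.
V ≈ 5.77 × 19^0.619 = 5.77 × 6.188 ≈ 35.705 kt.
35.705 × 1.852 ≈ 66.12 km/h → 66 km/h.

66 km/h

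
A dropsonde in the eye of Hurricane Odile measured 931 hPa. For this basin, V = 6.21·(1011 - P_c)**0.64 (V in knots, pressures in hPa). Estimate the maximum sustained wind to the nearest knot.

ΔP = 1011 − 931 = 80 hPa.
80^0.64 ≈ 16.519.
V ≈ 6.21 × 16.519 ≈ 102.6 kt.

103 kt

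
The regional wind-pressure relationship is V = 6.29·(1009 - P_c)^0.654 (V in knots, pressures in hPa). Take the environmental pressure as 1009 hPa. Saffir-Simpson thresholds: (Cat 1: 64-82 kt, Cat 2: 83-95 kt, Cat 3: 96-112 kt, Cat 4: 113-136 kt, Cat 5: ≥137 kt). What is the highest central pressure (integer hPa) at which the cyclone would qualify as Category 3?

944 hPa

Category 3 begins at V = 96 kt.
Required ΔP = (96/6.29)^(1/0.654) = 15.262^1.529 ≈ 64.54 hPa.
P_c ≤ 1009 − 64.54 = 944.46, so the highest integer P_c is 944 hPa.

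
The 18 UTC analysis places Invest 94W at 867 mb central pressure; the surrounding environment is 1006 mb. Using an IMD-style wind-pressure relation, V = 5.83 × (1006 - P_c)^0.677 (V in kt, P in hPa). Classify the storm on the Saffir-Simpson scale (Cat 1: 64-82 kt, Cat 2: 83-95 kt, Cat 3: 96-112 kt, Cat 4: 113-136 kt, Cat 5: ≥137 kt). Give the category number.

ΔP = 1006 − 867 = 139 mb.
V ≈ 5.83 × 139^0.677 = 5.83 × 28.24 ≈ 165 kt.
165 kt falls in the Category 5 band.

5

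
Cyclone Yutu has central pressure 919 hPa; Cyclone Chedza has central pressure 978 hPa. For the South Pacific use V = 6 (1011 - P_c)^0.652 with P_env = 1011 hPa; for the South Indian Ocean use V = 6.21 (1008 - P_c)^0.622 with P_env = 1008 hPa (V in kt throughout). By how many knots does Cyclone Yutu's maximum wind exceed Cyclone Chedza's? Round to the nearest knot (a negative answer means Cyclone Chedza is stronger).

63 kt

Cyclone Yutu: ΔP = 92; V ≈ 6 × 92^0.652 ≈ 114.43 kt.
Cyclone Chedza: ΔP = 30; V ≈ 6.21 × 30^0.622 ≈ 51.51 kt.
Difference ≈ 114.43 − 51.51 = 62.92 → 63 kt.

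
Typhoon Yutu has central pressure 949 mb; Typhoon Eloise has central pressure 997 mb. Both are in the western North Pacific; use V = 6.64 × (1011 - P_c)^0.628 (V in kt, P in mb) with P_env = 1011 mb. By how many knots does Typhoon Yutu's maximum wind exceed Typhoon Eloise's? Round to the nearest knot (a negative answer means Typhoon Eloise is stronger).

Typhoon Yutu: ΔP = 62; V ≈ 6.64 × 62^0.628 ≈ 88.67 kt.
Typhoon Eloise: ΔP = 14; V ≈ 6.64 × 14^0.628 ≈ 34.83 kt.
Difference ≈ 88.67 − 34.83 = 53.84 → 54 kt.

54 kt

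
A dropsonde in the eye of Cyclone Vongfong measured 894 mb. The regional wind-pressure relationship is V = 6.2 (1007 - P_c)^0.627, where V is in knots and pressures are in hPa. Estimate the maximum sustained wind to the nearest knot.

ΔP = 1007 − 894 = 113 mb.
113^0.627 ≈ 19.377.
V ≈ 6.2 × 19.377 ≈ 120.1 kt.

120 kt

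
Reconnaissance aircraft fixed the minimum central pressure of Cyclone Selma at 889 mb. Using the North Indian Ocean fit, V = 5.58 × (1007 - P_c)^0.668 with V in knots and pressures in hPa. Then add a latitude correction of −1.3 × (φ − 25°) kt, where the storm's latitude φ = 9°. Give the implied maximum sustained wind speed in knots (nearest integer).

ΔP = 1007 − 889 = 118 mb.
118^0.668 ≈ 24.211.
V ≈ 5.58 × 24.211 ≈ 135.1 kt.
Latitude correction: −1.3 × (9 − 25) = 20.8 kt.
Corrected V ≈ 155.9 kt → 156 kt.

156 kt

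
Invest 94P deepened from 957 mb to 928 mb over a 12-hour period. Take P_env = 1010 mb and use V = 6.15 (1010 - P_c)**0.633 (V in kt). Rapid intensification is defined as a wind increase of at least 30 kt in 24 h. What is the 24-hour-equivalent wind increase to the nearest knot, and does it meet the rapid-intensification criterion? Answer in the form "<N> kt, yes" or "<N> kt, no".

48 kt, yes

V₁: ΔP = 53, V ≈ 6.15 × 53^0.633 ≈ 75.92 kt.
V₂: ΔP = 82, V ≈ 6.15 × 82^0.633 ≈ 100.07 kt.
ΔV over 12 h = 24.15 kt → 24 h equivalent = 24.15 × 24/12 ≈ 48.30 kt.
48 kt ≥ 30 kt ⇒ rapid intensification.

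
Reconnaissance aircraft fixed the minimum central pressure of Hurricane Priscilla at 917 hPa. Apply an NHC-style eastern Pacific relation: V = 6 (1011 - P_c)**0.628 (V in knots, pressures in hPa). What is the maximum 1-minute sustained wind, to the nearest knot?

ΔP = 1011 − 917 = 94 hPa.
94^0.628 ≈ 17.343.
V ≈ 6 × 17.343 ≈ 104.1 kt.

104 kt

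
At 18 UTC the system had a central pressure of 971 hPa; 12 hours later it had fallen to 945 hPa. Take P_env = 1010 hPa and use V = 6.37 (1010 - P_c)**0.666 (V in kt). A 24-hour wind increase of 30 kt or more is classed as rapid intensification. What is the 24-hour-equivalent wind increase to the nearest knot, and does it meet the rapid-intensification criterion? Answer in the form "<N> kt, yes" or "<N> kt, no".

V₁: ΔP = 39, V ≈ 6.37 × 39^0.666 ≈ 73.08 kt.
V₂: ΔP = 65, V ≈ 6.37 × 65^0.666 ≈ 102.69 kt.
ΔV over 12 h = 29.61 kt → 24 h equivalent = 29.61 × 24/12 ≈ 59.22 kt.
59 kt ≥ 30 kt ⇒ rapid intensification.

59 kt, yes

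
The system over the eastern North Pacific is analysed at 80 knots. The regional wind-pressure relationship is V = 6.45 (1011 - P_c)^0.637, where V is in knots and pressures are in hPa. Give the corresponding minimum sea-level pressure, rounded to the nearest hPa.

ΔP = (V / 6.45)^(1/0.637) = (80/6.45)^1.570.
80/6.45 = 12.403; 12.403^1.570 ≈ 52.08 hPa.
P_c = 1011 − 52.08 = 958.92 ≈ 959 hPa.

959 hPa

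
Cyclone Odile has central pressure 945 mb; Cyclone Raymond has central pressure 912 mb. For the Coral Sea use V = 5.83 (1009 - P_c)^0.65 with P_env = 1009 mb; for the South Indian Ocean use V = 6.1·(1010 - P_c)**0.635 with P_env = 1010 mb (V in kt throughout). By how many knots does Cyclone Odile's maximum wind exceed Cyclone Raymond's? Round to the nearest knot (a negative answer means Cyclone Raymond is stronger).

Cyclone Odile: ΔP = 64; V ≈ 5.83 × 64^0.65 ≈ 87.03 kt.
Cyclone Raymond: ΔP = 98; V ≈ 6.1 × 98^0.635 ≈ 112.14 kt.
Difference ≈ 87.03 − 112.14 = -25.11 → -25 kt.

-25 kt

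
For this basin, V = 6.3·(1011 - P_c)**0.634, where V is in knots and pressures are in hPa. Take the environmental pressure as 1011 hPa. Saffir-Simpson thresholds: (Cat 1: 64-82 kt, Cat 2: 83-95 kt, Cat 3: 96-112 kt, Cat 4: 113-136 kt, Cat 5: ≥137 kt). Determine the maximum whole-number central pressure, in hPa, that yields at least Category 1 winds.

Category 1 begins at V = 64 kt.
Required ΔP = (64/6.3)^(1/0.634) = 10.159^1.577 ≈ 38.73 hPa.
P_c ≤ 1011 − 38.73 = 972.27, so the highest integer P_c is 972 hPa.

972 hPa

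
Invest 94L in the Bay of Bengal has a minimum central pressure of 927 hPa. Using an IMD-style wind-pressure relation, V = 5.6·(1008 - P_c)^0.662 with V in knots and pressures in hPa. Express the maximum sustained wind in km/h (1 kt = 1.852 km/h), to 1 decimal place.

190.2 km/h

ΔP = 1008 − 927 = 81 hPa.
V ≈ 5.6 × 81^0.662 = 5.6 × 18.341 ≈ 102.708 kt.
102.708 × 1.852 ≈ 190.22 km/h → 190.2 km/h.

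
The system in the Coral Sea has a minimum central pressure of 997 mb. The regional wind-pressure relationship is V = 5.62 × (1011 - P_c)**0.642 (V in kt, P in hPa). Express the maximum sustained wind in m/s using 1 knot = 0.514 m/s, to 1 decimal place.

15.7 m/s

ΔP = 1011 − 997 = 14 mb.
V ≈ 5.62 × 14^0.642 = 5.62 × 5.443 ≈ 30.588 kt.
30.588 × 0.514 ≈ 15.72 m/s → 15.7 m/s.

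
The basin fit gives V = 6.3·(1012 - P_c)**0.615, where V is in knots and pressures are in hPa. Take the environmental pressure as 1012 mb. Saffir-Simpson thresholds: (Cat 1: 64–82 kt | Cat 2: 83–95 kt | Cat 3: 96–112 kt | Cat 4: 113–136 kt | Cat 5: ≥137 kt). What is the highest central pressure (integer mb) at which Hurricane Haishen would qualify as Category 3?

928 mb

Category 3 begins at V = 96 kt.
Required ΔP = (96/6.3)^(1/0.615) = 15.238^1.626 ≈ 83.84 mb.
P_c ≤ 1012 − 83.84 = 928.16, so the highest integer P_c is 928 mb.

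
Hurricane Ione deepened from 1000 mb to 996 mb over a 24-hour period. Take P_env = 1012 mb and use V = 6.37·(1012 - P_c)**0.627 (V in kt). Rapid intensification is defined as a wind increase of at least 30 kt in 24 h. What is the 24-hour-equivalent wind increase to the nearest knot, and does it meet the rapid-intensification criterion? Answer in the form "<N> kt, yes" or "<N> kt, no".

6 kt, no

V₁: ΔP = 12, V ≈ 6.37 × 12^0.627 ≈ 30.25 kt.
V₂: ΔP = 16, V ≈ 6.37 × 16^0.627 ≈ 36.23 kt.
ΔV over 24 h = 5.98 kt → 24 h equivalent = 5.98 × 24/24 ≈ 5.98 kt.
6 kt < 30 kt ⇒ not rapid intensification.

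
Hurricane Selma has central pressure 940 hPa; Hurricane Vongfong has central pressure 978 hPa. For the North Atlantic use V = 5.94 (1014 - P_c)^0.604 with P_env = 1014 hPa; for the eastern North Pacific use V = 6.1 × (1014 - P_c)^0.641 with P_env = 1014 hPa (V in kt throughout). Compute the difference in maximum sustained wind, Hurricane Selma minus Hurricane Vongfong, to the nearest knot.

Hurricane Selma: ΔP = 74; V ≈ 5.94 × 74^0.604 ≈ 79.95 kt.
Hurricane Vongfong: ΔP = 36; V ≈ 6.1 × 36^0.641 ≈ 60.66 kt.
Difference ≈ 79.95 − 60.66 = 19.29 → 19 kt.

19 kt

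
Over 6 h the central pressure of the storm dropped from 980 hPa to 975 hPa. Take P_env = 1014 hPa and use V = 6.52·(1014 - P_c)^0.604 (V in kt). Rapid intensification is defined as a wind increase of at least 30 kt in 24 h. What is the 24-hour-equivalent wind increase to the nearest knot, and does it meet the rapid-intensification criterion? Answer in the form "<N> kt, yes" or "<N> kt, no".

19 kt, no

V₁: ΔP = 34, V ≈ 6.52 × 34^0.604 ≈ 54.86 kt.
V₂: ΔP = 39, V ≈ 6.52 × 39^0.604 ≈ 59.60 kt.
ΔV over 6 h = 4.74 kt → 24 h equivalent = 4.74 × 24/6 ≈ 18.96 kt.
19 kt < 30 kt ⇒ not rapid intensification.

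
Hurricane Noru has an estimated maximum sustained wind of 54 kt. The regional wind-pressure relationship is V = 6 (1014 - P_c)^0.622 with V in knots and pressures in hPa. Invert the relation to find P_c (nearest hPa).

980 hPa

ΔP = (V / 6)^(1/0.622) = (54/6)^1.608.
54/6 = 9.000; 9.000^1.608 ≈ 34.21 hPa.
P_c = 1014 − 34.21 = 979.79 ≈ 980 hPa.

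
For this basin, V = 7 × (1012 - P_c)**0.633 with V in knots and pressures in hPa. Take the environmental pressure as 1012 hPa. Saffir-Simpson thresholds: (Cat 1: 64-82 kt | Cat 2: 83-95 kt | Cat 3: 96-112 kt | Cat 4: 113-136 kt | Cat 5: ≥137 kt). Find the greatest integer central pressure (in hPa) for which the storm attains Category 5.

Category 5 begins at V = 137 kt.
Required ΔP = (137/7)^(1/0.633) = 19.571^1.580 ≈ 109.77 hPa.
P_c ≤ 1012 − 109.77 = 902.23, so the highest integer P_c is 902 hPa.

902 hPa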